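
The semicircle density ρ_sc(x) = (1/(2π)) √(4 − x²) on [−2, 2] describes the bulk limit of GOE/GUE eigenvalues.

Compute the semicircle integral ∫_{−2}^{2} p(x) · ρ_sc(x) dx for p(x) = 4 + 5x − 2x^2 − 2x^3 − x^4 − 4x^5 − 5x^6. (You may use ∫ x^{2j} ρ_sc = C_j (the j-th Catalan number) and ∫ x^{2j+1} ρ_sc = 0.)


Write p(x) = Σ a_i x^i, split into monomials and integrate each against ρ_sc separately.
Using ∫ x^{2j} ρ_sc = C_j = (1/(j+1)) C(2j, j) (Catalan numbers) and ∫ x^{2j+1} ρ_sc = 0 (odd monomials vanish by symmetry):
  i = 0 (even): a_0 · C_{0} = 4 · 1 = 4
  i = 1 (odd): ∫ x^1 ρ_sc = 0 (vanishes)
  i = 2 (even): a_2 · C_{1} = -2 · 1 = -2
  i = 3 (odd): ∫ x^3 ρ_sc = 0 (vanishes)
  i = 4 (even): a_4 · C_{2} = -1 · 2 = -2
  i = 5 (odd): ∫ x^5 ρ_sc = 0 (vanishes)
  i = 6 (even): a_6 · C_{3} = -5 · 5 = -25

Summing the contributions: ∫_{−2}^{2} p(x) ρ_sc(x) dx = 4 + (-2) + (-2) + (-25) = -25.


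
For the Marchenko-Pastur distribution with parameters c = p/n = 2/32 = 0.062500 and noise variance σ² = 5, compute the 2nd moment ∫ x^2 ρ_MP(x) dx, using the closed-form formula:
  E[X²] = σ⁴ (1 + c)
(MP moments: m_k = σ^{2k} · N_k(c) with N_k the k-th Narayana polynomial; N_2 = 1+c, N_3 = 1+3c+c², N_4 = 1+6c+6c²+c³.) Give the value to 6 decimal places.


E[X²] = σ⁴ (1 + c) (second MP moment). With σ² = 5 (so σ⁴ = 25) and c = 2/32 = 0.062500: E[X²] = 25 · (1 + 0.062500) = 25 · 1.062500.

So E[X^2] = 26.562500.


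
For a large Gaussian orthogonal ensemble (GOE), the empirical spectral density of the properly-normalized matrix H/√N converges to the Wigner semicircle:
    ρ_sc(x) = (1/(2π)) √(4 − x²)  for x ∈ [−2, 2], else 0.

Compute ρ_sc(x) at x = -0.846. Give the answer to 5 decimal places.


ρ_sc(x) = (1/(2π)) √(4 − x²). With x = -0.846:
  4 − x² = 4 − (-0.846)² = 4 − 0.715716 = 3.284284.
  √(4 − x²) = 1.812259.
  1/(2π) = 0.159155.
  ρ_sc(-0.846) = 0.159155 · 1.812259 = 0.288430.

Rounded to 5 decimal places: ρ_sc(-0.846) ≈ 0.28843.


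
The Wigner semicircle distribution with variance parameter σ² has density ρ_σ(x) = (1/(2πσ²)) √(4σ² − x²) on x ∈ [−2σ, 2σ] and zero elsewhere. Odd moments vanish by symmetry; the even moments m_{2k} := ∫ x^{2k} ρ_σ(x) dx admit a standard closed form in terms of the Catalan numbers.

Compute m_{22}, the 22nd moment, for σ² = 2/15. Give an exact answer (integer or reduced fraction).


By the scaled semicircle moment identity, m_{2k} = σ^{2k} · C_k with k = 11.
C_11 = (1/(k+1)) · C(2k, k) = (1/12) · C(22, 11) = (1/12) · 705432 = 58786.
σ^{2k} = (σ²)^k = (2/15)^11 = 2048/8649755859375.

Therefore m_{22} = σ^{22} · C_11 = (2048/8649755859375) · 58786 = 120393728/8649755859375.


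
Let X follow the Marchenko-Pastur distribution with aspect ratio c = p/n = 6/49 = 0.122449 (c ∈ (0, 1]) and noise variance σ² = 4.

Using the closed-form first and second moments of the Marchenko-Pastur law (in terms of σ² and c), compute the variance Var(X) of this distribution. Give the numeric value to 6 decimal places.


Recall the MP moments m_1 = E[X] = σ² and m_2 = E[X²] = σ⁴ (1 + c).
m_1 = E[X] = σ² = 4, so m_1² = 16.
m_2 = E[X²] = σ⁴ (1 + c) = 16 · (1 + 0.122449) = 16 · 1.122449 = 17.959184.
(Note m_2 − m_1² simplifies to c · σ⁴ = 0.122449 · 16.)

Var(X) = m_2 − m_1² = 17.959184 − 16 = 1.959184.


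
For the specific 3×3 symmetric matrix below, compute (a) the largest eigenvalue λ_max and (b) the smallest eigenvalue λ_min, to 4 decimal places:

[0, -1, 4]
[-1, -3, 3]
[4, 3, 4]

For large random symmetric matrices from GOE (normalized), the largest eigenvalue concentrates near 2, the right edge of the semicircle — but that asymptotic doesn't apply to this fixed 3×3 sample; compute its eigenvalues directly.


Since M is real symmetric, all three eigenvalues are real; they are the roots of det(λI − M) = λ³ − (tr M) λ² + s λ − det M, where s is the sum of the principal 2×2 minors.
tr M = 0 + (-3) + 4 = 1.
s = (0·(-3) − (-1)²) + (0·4 − 4²) + ((-3)·4 − 3²) = -1 + (-16) + (-21) = -38.
det M (expand along row 1) = 0·(-21) − (-1)·(-16) + 4·9 = 20.
Characteristic polynomial: λ³ − λ² − 38λ − 20 = 0.
Substitute λ = y + (tr M)/3 = y + 0.333333 to remove the quadratic term: y³ + p·y + q = 0 with p = s − (tr M)²/3 = -38.333333 and q = −2(tr M)³/27 + (tr M)·s/3 − det M = -32.740741.
Three real roots ⇒ use the trigonometric (Viète) form: r = 2√(−p/3) = 7.149204, φ = arccos(3q/(p·r)) = arccos(0.358406) = 1.204236 rad.
y_k = r·cos(φ/3 − 2πk/3) for k = 0, 1, 2 gives y = 6.580915, -0.871366, -5.709549.
λ_k = y_k + 0.333333 gives λ = 6.9142, -0.5380, -5.3762 (check: the sum is 1.0000 = tr M).

Hence λ_max = 6.9142 and λ_min = -5.3762.


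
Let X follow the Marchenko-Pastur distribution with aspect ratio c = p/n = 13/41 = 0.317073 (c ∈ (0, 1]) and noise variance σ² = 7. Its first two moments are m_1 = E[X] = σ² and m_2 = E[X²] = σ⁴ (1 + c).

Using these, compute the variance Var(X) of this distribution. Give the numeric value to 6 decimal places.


m_1 = E[X] = σ² = 7, so m_1² = 49.
m_2 = E[X²] = σ⁴ (1 + c) = 49 · (1 + 0.317073) = 49 · 1.317073 = 64.536585.
(Note m_2 − m_1² simplifies to c · σ⁴ = 0.317073 · 49.)

Var(X) = m_2 − m_1² = 64.536585 − 49 = 15.536585.


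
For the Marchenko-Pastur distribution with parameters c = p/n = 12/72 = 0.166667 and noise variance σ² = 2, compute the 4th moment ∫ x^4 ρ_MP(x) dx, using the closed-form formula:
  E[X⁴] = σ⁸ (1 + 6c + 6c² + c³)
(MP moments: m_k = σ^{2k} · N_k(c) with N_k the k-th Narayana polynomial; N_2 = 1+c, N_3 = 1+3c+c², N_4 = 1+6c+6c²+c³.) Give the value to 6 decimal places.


E[X⁴] = σ⁸ (1 + 6c + 6c² + c³) (fourth MP moment). With σ² = 2 (so σ⁸ = 16) and c = 12/72 = 0.166667: E[X⁴] = 16 · (1 + 6·0.166667 + 6·(0.166667)² + (0.166667)³) = 16 · 2.171296.

So E[X^4] = 34.740741.


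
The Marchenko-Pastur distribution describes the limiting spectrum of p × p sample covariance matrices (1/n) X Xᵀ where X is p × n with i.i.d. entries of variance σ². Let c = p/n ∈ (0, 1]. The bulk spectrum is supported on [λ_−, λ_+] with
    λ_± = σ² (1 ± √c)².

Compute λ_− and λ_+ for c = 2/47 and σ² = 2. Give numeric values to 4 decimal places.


c = 2/47 = 0.042553; √c = 0.206284.
λ_− = σ² (1 − √c)² = 2 · (1 − 0.206284)² = 2 · (0.793716)² = 1.259969.
λ_+ = σ² (1 + √c)² = 2 · (1 + 0.206284)² = 2 · (1.206284)² = 2.910243.

Rounded to 4 decimal places: λ_− ≈ 1.2600, λ_+ ≈ 2.9102.


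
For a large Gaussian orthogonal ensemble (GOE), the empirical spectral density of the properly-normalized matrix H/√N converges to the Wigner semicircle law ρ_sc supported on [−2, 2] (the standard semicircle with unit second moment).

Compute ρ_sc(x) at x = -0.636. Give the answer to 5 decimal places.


ρ_sc(x) = (1/(2π)) √(4 − x²). With x = -0.636:
  4 − x² = 4 − (-0.636)² = 4 − 0.404496 = 3.595504.
  √(4 − x²) = 1.896181.
  1/(2π) = 0.159155.
  ρ_sc(-0.636) = 0.159155 · 1.896181 = 0.301787.

Rounded to 5 decimal places: ρ_sc(-0.636) ≈ 0.30179.


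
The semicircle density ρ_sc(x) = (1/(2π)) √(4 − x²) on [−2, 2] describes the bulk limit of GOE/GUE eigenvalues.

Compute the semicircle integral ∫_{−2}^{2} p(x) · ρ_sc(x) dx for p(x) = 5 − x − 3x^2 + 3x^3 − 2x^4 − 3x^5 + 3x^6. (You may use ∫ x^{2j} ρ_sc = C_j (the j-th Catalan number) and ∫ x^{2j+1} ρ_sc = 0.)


Write p(x) = Σ a_i x^i, split into monomials and integrate each against ρ_sc separately.
Using ∫ x^{2j} ρ_sc = C_j = (1/(j+1)) C(2j, j) (Catalan numbers) and ∫ x^{2j+1} ρ_sc = 0 (odd monomials vanish by symmetry):
  i = 0 (even): a_0 · C_{0} = 5 · 1 = 5
  i = 1 (odd): ∫ x^1 ρ_sc = 0 (vanishes)
  i = 2 (even): a_2 · C_{1} = -3 · 1 = -3
  i = 3 (odd): ∫ x^3 ρ_sc = 0 (vanishes)
  i = 4 (even): a_4 · C_{2} = -2 · 2 = -4
  i = 5 (odd): ∫ x^5 ρ_sc = 0 (vanishes)
  i = 6 (even): a_6 · C_{3} = 3 · 5 = 15

Summing the contributions: ∫_{−2}^{2} p(x) ρ_sc(x) dx = 5 + (-3) + (-4) + 15 = 13.


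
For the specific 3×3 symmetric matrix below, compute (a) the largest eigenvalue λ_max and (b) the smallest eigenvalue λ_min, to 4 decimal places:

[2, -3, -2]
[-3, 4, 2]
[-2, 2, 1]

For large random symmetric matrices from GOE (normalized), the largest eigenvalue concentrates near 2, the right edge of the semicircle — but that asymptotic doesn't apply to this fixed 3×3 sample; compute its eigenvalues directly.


Since M is real symmetric, all three eigenvalues are real; they are the roots of det(λI − M) = λ³ − (tr M) λ² + s λ − det M, where s is the sum of the principal 2×2 minors.
tr M = 2 + 4 + 1 = 7.
s = (2·4 − (-3)²) + (2·1 − (-2)²) + (4·1 − 2²) = -1 + (-2) + 0 = -3.
det M (expand along row 1) = 2·0 − (-3)·1 + (-2)·2 = -1.
Characteristic polynomial: λ³ − 7λ² − 3λ + 1 = 0.
Substitute λ = y + (tr M)/3 = y + 2.333333 to remove the quadratic term: y³ + p·y + q = 0 with p = s − (tr M)²/3 = -19.333333 and q = −2(tr M)³/27 + (tr M)·s/3 − det M = -31.407407.
Three real roots ⇒ use the trigonometric (Viète) form: r = 2√(−p/3) = 5.077182, φ = arccos(3q/(p·r)) = arccos(0.959895) = 0.284168 rad.
y_k = r·cos(φ/3 − 2πk/3) for k = 0, 1, 2 gives y = 5.054422, -2.111341, -2.943081.
λ_k = y_k + 2.333333 gives λ = 7.3878, 0.2220, -0.6097 (check: the sum is 7.0000 = tr M).

Hence λ_max = 7.3878 and λ_min = -0.6097.


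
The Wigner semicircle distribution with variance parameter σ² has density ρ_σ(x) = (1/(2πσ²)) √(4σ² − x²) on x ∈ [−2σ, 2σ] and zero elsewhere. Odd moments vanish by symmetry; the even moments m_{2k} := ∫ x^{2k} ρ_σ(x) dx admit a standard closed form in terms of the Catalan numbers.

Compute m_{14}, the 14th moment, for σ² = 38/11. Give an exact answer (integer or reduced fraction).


By the scaled semicircle moment identity, m_{2k} = σ^{2k} · C_k with k = 7.
C_7 = (1/(k+1)) · C(2k, k) = (1/8) · C(14, 7) = (1/8) · 3432 = 429.
σ^{2k} = (σ²)^k = (38/11)^7 = 114415582592/19487171.

Therefore m_{14} = σ^{14} · C_7 = (114415582592/19487171) · 429 = 4462207721088/1771561.


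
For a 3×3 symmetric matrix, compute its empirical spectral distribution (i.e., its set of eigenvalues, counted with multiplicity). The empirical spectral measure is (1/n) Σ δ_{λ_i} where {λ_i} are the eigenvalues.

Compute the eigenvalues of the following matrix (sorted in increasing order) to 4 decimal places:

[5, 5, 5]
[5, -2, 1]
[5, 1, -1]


Since M is real symmetric, all three eigenvalues are real; they are the roots of det(λI − M) = λ³ − (tr M) λ² + s λ − det M, where s is the sum of the principal 2×2 minors.
tr M = 5 + (-2) + (-1) = 2.
s = (5·(-2) − 5²) + (5·(-1) − 5²) + ((-2)·(-1) − 1²) = -35 + (-30) + 1 = -64.
det M (expand along row 1) = 5·1 − 5·(-10) + 5·15 = 130.
Characteristic polynomial: λ³ − 2λ² − 64λ − 130 = 0.
Substitute λ = y + (tr M)/3 = y + 0.666667 to remove the quadratic term: y³ + p·y + q = 0 with p = s − (tr M)²/3 = -65.333333 and q = −2(tr M)³/27 + (tr M)·s/3 − det M = -173.259259.
Three real roots ⇒ use the trigonometric (Viète) form: r = 2√(−p/3) = 9.333333, φ = arccos(3q/(p·r)) = arccos(0.852405) = 0.550228 rad.
y_k = r·cos(φ/3 − 2πk/3) for k = 0, 1, 2 gives y = 9.176791, -3.114213, -6.062578.
λ_k = y_k + 0.666667 gives λ = 9.8435, -2.4475, -5.3959 (check: the sum is 2.0000 = tr M).

Eigenvalues sorted in increasing order: [-5.3959, -2.4475, 9.8435].


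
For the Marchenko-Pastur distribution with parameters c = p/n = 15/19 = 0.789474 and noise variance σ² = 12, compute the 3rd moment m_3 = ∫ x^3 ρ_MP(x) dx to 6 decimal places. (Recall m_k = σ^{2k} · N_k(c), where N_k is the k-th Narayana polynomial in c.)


E[X³] = σ⁶ (1 + 3c + c²) (third MP moment). With σ² = 12 (so σ⁶ = 1728) and c = 15/19 = 0.789474: E[X³] = 1728 · (1 + 3·0.789474 + (0.789474)²) = 1728 · 3.991690.

So E[X^3] = 6897.639889.


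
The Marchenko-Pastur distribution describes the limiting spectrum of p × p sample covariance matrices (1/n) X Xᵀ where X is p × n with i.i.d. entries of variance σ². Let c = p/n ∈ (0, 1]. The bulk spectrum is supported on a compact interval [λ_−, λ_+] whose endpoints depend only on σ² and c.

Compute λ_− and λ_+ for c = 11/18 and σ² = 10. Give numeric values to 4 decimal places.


c = 11/18 = 0.611111; √c = 0.781736.
λ_− = σ² (1 − √c)² = 10 · (1 − 0.781736)² = 10 · (0.218264)² = 0.476392.
λ_+ = σ² (1 + √c)² = 10 · (1 + 0.781736)² = 10 · (1.781736)² = 31.745830.

Rounded to 4 decimal places: λ_− ≈ 0.4764, λ_+ ≈ 31.7458.


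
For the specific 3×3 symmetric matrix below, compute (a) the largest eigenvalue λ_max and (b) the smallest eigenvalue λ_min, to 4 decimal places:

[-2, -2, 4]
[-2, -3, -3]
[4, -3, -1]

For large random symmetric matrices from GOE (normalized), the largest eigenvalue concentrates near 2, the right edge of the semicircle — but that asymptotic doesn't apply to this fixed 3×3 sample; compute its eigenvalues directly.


Since M is real symmetric, all three eigenvalues are real; they are the roots of det(λI − M) = λ³ − (tr M) λ² + s λ − det M, where s is the sum of the principal 2×2 minors.
tr M = -2 + (-3) + (-1) = -6.
s = ((-2)·(-3) − (-2)²) + ((-2)·(-1) − 4²) + ((-3)·(-1) − (-3)²) = 2 + (-14) + (-6) = -18.
det M (expand along row 1) = (-2)·(-6) − (-2)·14 + 4·18 = 112.
Characteristic polynomial: λ³ + 6λ² − 18λ − 112 = 0.
Substitute λ = y + (tr M)/3 = y − 2.000000 to remove the quadratic term: y³ + p·y + q = 0 with p = s − (tr M)²/3 = -30.000000 and q = −2(tr M)³/27 + (tr M)·s/3 − det M = -60.000000.
Three real roots ⇒ use the trigonometric (Viète) form: r = 2√(−p/3) = 6.324555, φ = arccos(3q/(p·r)) = arccos(0.948683) = 0.321751 rad.
y_k = r·cos(φ/3 − 2πk/3) for k = 0, 1, 2 gives y = 6.288216, -2.557800, -3.730416.
λ_k = y_k − 2.000000 gives λ = 4.2882, -4.5578, -5.7304 (check: the sum is -6.0000 = tr M).

Hence λ_max = 4.2882 and λ_min = -5.7304.


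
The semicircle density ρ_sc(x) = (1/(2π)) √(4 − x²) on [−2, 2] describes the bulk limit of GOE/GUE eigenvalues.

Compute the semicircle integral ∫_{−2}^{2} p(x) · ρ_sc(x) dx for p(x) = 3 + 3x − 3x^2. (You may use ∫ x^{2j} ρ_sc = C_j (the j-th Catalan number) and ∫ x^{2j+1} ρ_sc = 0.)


Write p(x) = Σ a_i x^i, split into monomials and integrate each against ρ_sc separately.
Using ∫ x^{2j} ρ_sc = C_j = (1/(j+1)) C(2j, j) (Catalan numbers) and ∫ x^{2j+1} ρ_sc = 0 (odd monomials vanish by symmetry):
  i = 0 (even): a_0 · C_{0} = 3 · 1 = 3
  i = 1 (odd): ∫ x^1 ρ_sc = 0 (vanishes)
  i = 2 (even): a_2 · C_{1} = -3 · 1 = -3

Summing the contributions: ∫_{−2}^{2} p(x) ρ_sc(x) dx = 3 + (-3) = 0.


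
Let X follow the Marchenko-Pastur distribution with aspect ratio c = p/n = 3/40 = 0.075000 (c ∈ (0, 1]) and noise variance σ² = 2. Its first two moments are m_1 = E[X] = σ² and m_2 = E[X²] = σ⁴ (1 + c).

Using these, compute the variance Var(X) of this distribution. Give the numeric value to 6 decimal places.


m_1 = E[X] = σ² = 2, so m_1² = 4.
m_2 = E[X²] = σ⁴ (1 + c) = 4 · (1 + 0.075000) = 4 · 1.075000 = 4.300000.
(Note m_2 − m_1² simplifies to c · σ⁴ = 0.075000 · 4.)

Var(X) = m_2 − m_1² = 4.300000 − 4 = 0.300000.


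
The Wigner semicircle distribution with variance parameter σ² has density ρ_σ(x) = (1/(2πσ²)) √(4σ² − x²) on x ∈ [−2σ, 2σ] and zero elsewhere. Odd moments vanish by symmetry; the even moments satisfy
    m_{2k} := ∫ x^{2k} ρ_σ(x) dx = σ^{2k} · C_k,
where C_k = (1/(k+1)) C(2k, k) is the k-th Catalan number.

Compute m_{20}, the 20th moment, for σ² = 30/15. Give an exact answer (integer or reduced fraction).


By the scaled semicircle moment identity, m_{2k} = σ^{2k} · C_k with k = 10.
C_10 = (1/(k+1)) · C(2k, k) = (1/11) · C(20, 10) = (1/11) · 184756 = 16796.
σ^{2k} = (σ²)^k = (30/15)^10 = 1024.

Therefore m_{20} = σ^{20} · C_10 = 1024 · 16796 = 17199104.


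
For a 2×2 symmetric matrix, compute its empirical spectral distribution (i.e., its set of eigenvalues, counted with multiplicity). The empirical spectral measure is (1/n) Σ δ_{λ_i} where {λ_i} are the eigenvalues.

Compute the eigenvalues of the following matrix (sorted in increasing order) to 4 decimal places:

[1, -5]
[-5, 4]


Since M is real symmetric, both eigenvalues are real; they are the roots of det(λI − M) = λ² − (tr M) λ + det M.
tr M = 1 + 4 = 5.
det M = 1·4 − (-5)² = 4 − 25 = -21.
Characteristic polynomial: λ² − 5λ − 21 = 0.
Discriminant Δ = (tr M)² − 4·det M = 25 − (-84) = 109; √Δ = 10.440307.
λ = (tr M ± √Δ)/2 = (5 ± 10.440307)/2, giving (tr M − √Δ)/2 = -2.7202 and (tr M + √Δ)/2 = 7.7202.

Eigenvalues sorted in increasing order: [-2.7202, 7.7202].


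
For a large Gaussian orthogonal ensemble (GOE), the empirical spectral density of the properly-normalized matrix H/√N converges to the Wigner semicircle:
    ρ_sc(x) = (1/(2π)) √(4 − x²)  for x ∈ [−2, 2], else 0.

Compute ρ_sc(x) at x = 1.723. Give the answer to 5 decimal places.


ρ_sc(x) = (1/(2π)) √(4 − x²). With x = 1.723:
  4 − x² = 4 − (1.723)² = 4 − 2.968729 = 1.031271.
  √(4 − x²) = 1.015515.
  1/(2π) = 0.159155.
  ρ_sc(1.723) = 0.159155 · 1.015515 = 0.161624.

Rounded to 5 decimal places: ρ_sc(1.723) ≈ 0.16162.


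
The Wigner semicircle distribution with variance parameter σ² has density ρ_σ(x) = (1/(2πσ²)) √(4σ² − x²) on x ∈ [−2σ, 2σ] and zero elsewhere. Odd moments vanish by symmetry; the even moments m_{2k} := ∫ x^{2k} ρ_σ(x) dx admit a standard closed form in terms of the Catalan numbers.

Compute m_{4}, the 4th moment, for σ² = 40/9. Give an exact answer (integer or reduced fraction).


By the scaled semicircle moment identity, m_{2k} = σ^{2k} · C_k with k = 2.
C_2 = (1/(k+1)) · C(2k, k) = (1/3) · C(4, 2) = (1/3) · 6 = 2.
σ^{2k} = (σ²)^k = (40/9)^2 = 1600/81.

Therefore m_{4} = σ^{4} · C_2 = (1600/81) · 2 = 3200/81.


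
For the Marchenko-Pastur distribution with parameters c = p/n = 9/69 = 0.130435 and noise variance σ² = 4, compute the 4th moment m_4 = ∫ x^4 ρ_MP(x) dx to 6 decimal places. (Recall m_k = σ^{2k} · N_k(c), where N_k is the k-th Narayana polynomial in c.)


E[X⁴] = σ⁸ (1 + 6c + 6c² + c³) (fourth MP moment). With σ² = 4 (so σ⁸ = 256) and c = 9/69 = 0.130435: E[X⁴] = 256 · (1 + 6·0.130435 + 6·(0.130435)² + (0.130435)³) = 256 · 1.886907.

So E[X^4] = 483.048245.


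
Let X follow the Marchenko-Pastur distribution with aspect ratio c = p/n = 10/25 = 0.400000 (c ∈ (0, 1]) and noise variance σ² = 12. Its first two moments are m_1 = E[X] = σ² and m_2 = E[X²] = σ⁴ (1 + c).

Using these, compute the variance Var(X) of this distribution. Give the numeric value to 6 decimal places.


m_1 = E[X] = σ² = 12, so m_1² = 144.
m_2 = E[X²] = σ⁴ (1 + c) = 144 · (1 + 0.400000) = 144 · 1.400000 = 201.600000.
(Note m_2 − m_1² simplifies to c · σ⁴ = 0.400000 · 144.)

Var(X) = m_2 − m_1² = 201.600000 − 144 = 57.600000.


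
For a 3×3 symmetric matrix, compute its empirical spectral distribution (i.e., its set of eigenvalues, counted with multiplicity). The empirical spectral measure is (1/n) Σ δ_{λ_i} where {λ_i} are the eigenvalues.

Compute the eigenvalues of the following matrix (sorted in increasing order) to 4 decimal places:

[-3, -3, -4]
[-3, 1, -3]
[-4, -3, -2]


Since M is real symmetric, all three eigenvalues are real; they are the roots of det(λI − M) = λ³ − (tr M) λ² + s λ − det M, where s is the sum of the principal 2×2 minors.
tr M = -3 + 1 + (-2) = -4.
s = ((-3)·1 − (-3)²) + ((-3)·(-2) − (-4)²) + (1·(-2) − (-3)²) = -12 + (-10) + (-11) = -33.
det M (expand along row 1) = (-3)·(-11) − (-3)·(-6) + (-4)·13 = -37.
Characteristic polynomial: λ³ + 4λ² − 33λ + 37 = 0.
Substitute λ = y + (tr M)/3 = y − 1.333333 to remove the quadratic term: y³ + p·y + q = 0 with p = s − (tr M)²/3 = -38.333333 and q = −2(tr M)³/27 + (tr M)·s/3 − det M = 85.740741.
Three real roots ⇒ use the trigonometric (Viète) form: r = 2√(−p/3) = 7.149204, φ = arccos(3q/(p·r)) = arccos(-0.938586) = 2.789307 rad.
y_k = r·cos(φ/3 − 2πk/3) for k = 0, 1, 2 gives y = 4.275361, 2.824607, -7.099968.
λ_k = y_k − 1.333333 gives λ = 2.9420, 1.4913, -8.4333 (check: the sum is -4.0000 = tr M).

Eigenvalues sorted in increasing order: [-8.4333, 1.4913, 2.9420].


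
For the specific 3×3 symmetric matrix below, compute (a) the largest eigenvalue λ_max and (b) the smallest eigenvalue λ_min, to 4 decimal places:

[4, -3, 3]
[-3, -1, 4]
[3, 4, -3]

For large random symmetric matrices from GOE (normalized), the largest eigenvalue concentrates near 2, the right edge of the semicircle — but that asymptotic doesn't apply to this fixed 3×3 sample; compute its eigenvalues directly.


Since M is real symmetric, all three eigenvalues are real; they are the roots of det(λI − M) = λ³ − (tr M) λ² + s λ − det M, where s is the sum of the principal 2×2 minors.
tr M = 4 + (-1) + (-3) = 0.
s = (4·(-1) − (-3)²) + (4·(-3) − 3²) + ((-1)·(-3) − 4²) = -13 + (-21) + (-13) = -47.
det M (expand along row 1) = 4·(-13) − (-3)·(-3) + 3·(-9) = -88.
Characteristic polynomial: λ³ − 47λ + 88 = 0.
Substitute λ = y + (tr M)/3 = y + 0.000000 to remove the quadratic term: y³ + p·y + q = 0 with p = s − (tr M)²/3 = -47.000000 and q = −2(tr M)³/27 + (tr M)·s/3 − det M = 88.000000.
Three real roots ⇒ use the trigonometric (Viète) form: r = 2√(−p/3) = 7.916228, φ = arccos(3q/(p·r)) = arccos(-0.709558) = 2.359667 rad.
y_k = r·cos(φ/3 − 2πk/3) for k = 0, 1, 2 gives y = 5.591136, 2.057719, -7.648855.
λ_k = y_k + 0.000000 gives λ = 5.5911, 2.0577, -7.6489 (check: the sum is 0.0000 = tr M).

Hence λ_max = 5.5911 and λ_min = -7.6489.


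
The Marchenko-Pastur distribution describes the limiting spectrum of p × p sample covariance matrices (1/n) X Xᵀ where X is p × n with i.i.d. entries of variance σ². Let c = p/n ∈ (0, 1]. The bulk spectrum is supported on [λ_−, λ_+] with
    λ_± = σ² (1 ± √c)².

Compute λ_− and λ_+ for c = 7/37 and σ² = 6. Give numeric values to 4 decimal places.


c = 7/37 = 0.189189; √c = 0.434959.
λ_− = σ² (1 − √c)² = 6 · (1 − 0.434959)² = 6 · (0.565041)² = 1.915629.
λ_+ = σ² (1 + √c)² = 6 · (1 + 0.434959)² = 6 · (1.434959)² = 12.354641.

Rounded to 4 decimal places: λ_− ≈ 1.9156, λ_+ ≈ 12.3546.


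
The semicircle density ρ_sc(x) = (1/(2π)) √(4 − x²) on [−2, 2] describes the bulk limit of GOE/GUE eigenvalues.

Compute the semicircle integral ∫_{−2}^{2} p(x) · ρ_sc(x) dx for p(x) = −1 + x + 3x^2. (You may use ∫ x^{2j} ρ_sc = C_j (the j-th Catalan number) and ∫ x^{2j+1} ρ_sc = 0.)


Write p(x) = Σ a_i x^i, split into monomials and integrate each against ρ_sc separately.
Using ∫ x^{2j} ρ_sc = C_j = (1/(j+1)) C(2j, j) (Catalan numbers) and ∫ x^{2j+1} ρ_sc = 0 (odd monomials vanish by symmetry):
  i = 0 (even): a_0 · C_{0} = -1 · 1 = -1
  i = 1 (odd): ∫ x^1 ρ_sc = 0 (vanishes)
  i = 2 (even): a_2 · C_{1} = 3 · 1 = 3

Summing the contributions: ∫_{−2}^{2} p(x) ρ_sc(x) dx = (-1) + 3 = 2.


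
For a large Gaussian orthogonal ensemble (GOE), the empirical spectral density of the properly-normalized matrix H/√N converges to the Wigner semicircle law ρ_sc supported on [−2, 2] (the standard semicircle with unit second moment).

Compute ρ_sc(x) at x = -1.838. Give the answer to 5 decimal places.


ρ_sc(x) = (1/(2π)) √(4 − x²). With x = -1.838:
  4 − x² = 4 − (-1.838)² = 4 − 3.378244 = 0.621756.
  √(4 − x²) = 0.788515.
  1/(2π) = 0.159155.
  ρ_sc(-1.838) = 0.159155 · 0.788515 = 0.125496.

Rounded to 5 decimal places: ρ_sc(-1.838) ≈ 0.12550.


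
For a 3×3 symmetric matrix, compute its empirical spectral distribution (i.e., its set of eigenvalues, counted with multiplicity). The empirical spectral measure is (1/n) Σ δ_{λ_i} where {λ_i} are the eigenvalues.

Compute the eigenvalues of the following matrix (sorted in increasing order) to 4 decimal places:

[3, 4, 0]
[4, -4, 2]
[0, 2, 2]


Since M is real symmetric, all three eigenvalues are real; they are the roots of det(λI − M) = λ³ − (tr M) λ² + s λ − det M, where s is the sum of the principal 2×2 minors.
tr M = 3 + (-4) + 2 = 1.
s = (3·(-4) − 4²) + (3·2 − 0²) + ((-4)·2 − 2²) = -28 + 6 + (-12) = -34.
det M (expand along row 1) = 3·(-12) − 4·8 + 0·8 = -68.
Characteristic polynomial: λ³ − λ² − 34λ + 68 = 0.
Substitute λ = y + (tr M)/3 = y + 0.333333 to remove the quadratic term: y³ + p·y + q = 0 with p = s − (tr M)²/3 = -34.333333 and q = −2(tr M)³/27 + (tr M)·s/3 − det M = 56.592593.
Three real roots ⇒ use the trigonometric (Viète) form: r = 2√(−p/3) = 6.765928, φ = arccos(3q/(p·r)) = arccos(-0.730866) = 2.390386 rad.
y_k = r·cos(φ/3 − 2πk/3) for k = 0, 1, 2 gives y = 4.729398, 1.825520, -6.554917.
λ_k = y_k + 0.333333 gives λ = 5.0627, 2.1589, -6.2216 (check: the sum is 1.0000 = tr M).

Eigenvalues sorted in increasing order: [-6.2216, 2.1589, 5.0627].


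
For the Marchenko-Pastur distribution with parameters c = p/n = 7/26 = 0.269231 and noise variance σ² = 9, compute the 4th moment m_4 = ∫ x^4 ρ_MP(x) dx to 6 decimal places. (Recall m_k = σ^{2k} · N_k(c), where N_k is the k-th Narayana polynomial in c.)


E[X⁴] = σ⁸ (1 + 6c + 6c² + c³) (fourth MP moment). With σ² = 9 (so σ⁸ = 6561) and c = 7/26 = 0.269231: E[X⁴] = 6561 · (1 + 6·0.269231 + 6·(0.269231)² + (0.269231)³) = 6561 · 3.069811.

So E[X^4] = 20141.030667.


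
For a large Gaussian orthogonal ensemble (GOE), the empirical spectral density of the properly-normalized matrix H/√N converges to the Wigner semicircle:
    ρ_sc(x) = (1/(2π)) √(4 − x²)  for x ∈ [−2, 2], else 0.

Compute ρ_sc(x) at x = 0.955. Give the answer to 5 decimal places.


ρ_sc(x) = (1/(2π)) √(4 − x²). With x = 0.955:
  4 − x² = 4 − (0.955)² = 4 − 0.912025 = 3.087975.
  √(4 − x²) = 1.757263.
  1/(2π) = 0.159155.
  ρ_sc(0.955) = 0.159155 · 1.757263 = 0.279677.

Rounded to 5 decimal places: ρ_sc(0.955) ≈ 0.27968.


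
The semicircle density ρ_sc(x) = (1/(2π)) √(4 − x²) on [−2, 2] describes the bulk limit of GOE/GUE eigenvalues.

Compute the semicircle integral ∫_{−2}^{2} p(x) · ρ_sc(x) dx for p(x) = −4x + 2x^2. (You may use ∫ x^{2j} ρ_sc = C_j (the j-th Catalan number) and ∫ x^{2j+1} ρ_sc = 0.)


Write p(x) = Σ a_i x^i, split into monomials and integrate each against ρ_sc separately.
Using ∫ x^{2j} ρ_sc = C_j = (1/(j+1)) C(2j, j) (Catalan numbers) and ∫ x^{2j+1} ρ_sc = 0 (odd monomials vanish by symmetry):
  i = 1 (odd): ∫ x^1 ρ_sc = 0 (vanishes)
  i = 2 (even): a_2 · C_{1} = 2 · 1 = 2

Summing the contributions: ∫_{−2}^{2} p(x) ρ_sc(x) dx = 2.


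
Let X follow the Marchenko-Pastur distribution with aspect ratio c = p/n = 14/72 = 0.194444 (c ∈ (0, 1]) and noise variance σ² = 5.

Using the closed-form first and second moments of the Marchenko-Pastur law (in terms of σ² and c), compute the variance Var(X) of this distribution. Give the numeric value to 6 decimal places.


Recall the MP moments m_1 = E[X] = σ² and m_2 = E[X²] = σ⁴ (1 + c).
m_1 = E[X] = σ² = 5, so m_1² = 25.
m_2 = E[X²] = σ⁴ (1 + c) = 25 · (1 + 0.194444) = 25 · 1.194444 = 29.861111.
(Note m_2 − m_1² simplifies to c · σ⁴ = 0.194444 · 25.)

Var(X) = m_2 − m_1² = 29.861111 − 25 = 4.861111.


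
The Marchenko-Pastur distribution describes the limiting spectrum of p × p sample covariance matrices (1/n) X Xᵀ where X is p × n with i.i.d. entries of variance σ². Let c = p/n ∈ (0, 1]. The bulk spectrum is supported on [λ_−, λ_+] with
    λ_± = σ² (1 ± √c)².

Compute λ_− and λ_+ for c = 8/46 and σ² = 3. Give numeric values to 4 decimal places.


c = 8/46 = 0.173913; √c = 0.417029.
λ_− = σ² (1 − √c)² = 3 · (1 − 0.417029)² = 3 · (0.582971)² = 1.019566.
λ_+ = σ² (1 + √c)² = 3 · (1 + 0.417029)² = 3 · (1.417029)² = 6.023912.

Rounded to 4 decimal places: λ_− ≈ 1.0196, λ_+ ≈ 6.0239.


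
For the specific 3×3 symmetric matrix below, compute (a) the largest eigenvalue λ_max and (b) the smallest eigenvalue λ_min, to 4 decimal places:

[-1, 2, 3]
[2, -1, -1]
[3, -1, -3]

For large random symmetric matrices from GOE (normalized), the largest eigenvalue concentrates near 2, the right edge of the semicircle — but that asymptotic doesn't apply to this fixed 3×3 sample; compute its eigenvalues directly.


Since M is real symmetric, all three eigenvalues are real; they are the roots of det(λI − M) = λ³ − (tr M) λ² + s λ − det M, where s is the sum of the principal 2×2 minors.
tr M = -1 + (-1) + (-3) = -5.
s = ((-1)·(-1) − 2²) + ((-1)·(-3) − 3²) + ((-1)·(-3) − (-1)²) = -3 + (-6) + 2 = -7.
det M (expand along row 1) = (-1)·2 − 2·(-3) + 3·1 = 7.
Characteristic polynomial: λ³ + 5λ² − 7λ − 7 = 0.
Substitute λ = y + (tr M)/3 = y − 1.666667 to remove the quadratic term: y³ + p·y + q = 0 with p = s − (tr M)²/3 = -15.333333 and q = −2(tr M)³/27 + (tr M)·s/3 − det M = 13.925926.
Three real roots ⇒ use the trigonometric (Viète) form: r = 2√(−p/3) = 4.521553, φ = arccos(3q/(p·r)) = arccos(-0.602589) = 2.217537 rad.
y_k = r·cos(φ/3 − 2πk/3) for k = 0, 1, 2 gives y = 3.341526, 0.967225, -4.308752.
λ_k = y_k − 1.666667 gives λ = 1.6749, -0.6994, -5.9754 (check: the sum is -5.0000 = tr M).

Hence λ_max = 1.6749 and λ_min = -5.9754.


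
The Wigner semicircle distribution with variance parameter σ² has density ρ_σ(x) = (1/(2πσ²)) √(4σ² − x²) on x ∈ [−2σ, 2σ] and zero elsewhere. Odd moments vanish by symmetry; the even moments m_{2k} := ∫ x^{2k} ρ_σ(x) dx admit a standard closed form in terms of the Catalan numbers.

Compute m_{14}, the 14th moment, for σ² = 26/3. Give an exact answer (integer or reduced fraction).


By the scaled semicircle moment identity, m_{2k} = σ^{2k} · C_k with k = 7.
C_7 = (1/(k+1)) · C(2k, k) = (1/8) · C(14, 7) = (1/8) · 3432 = 429.
σ^{2k} = (σ²)^k = (26/3)^7 = 8031810176/2187.

Therefore m_{14} = σ^{14} · C_7 = (8031810176/2187) · 429 = 1148548855168/729.


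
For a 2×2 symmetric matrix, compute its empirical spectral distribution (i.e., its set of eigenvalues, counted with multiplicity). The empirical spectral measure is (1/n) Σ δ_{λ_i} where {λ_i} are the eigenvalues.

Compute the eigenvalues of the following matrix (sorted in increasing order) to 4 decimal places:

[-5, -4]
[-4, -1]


Since M is real symmetric, both eigenvalues are real; they are the roots of det(λI − M) = λ² − (tr M) λ + det M.
tr M = -5 + (-1) = -6.
det M = (-5)·(-1) − (-4)² = 5 − 16 = -11.
Characteristic polynomial: λ² + 6λ − 11 = 0.
Discriminant Δ = (tr M)² − 4·det M = 36 − (-44) = 80; √Δ = 8.944272.
λ = (tr M ± √Δ)/2 = (-6 ± 8.944272)/2, giving (tr M − √Δ)/2 = -7.4721 and (tr M + √Δ)/2 = 1.4721.

Eigenvalues sorted in increasing order: [-7.4721, 1.4721].


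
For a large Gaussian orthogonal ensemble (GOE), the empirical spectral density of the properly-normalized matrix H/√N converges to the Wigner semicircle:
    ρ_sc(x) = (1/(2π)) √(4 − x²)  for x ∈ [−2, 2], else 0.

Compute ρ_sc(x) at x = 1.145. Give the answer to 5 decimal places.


ρ_sc(x) = (1/(2π)) √(4 − x²). With x = 1.145:
  4 − x² = 4 − (1.145)² = 4 − 1.311025 = 2.688975.
  √(4 − x²) = 1.639809.
  1/(2π) = 0.159155.
  ρ_sc(1.145) = 0.159155 · 1.639809 = 0.260984.

Rounded to 5 decimal places: ρ_sc(1.145) ≈ 0.26098.


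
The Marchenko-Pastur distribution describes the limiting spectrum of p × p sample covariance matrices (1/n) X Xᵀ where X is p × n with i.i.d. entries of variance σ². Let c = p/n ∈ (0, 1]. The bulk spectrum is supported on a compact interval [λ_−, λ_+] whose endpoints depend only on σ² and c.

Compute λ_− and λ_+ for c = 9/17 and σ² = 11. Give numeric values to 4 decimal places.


c = 9/17 = 0.529412; √c = 0.727607.
λ_− = σ² (1 − √c)² = 11 · (1 − 0.727607)² = 11 · (0.272393)² = 0.816178.
λ_+ = σ² (1 + √c)² = 11 · (1 + 0.727607)² = 11 · (1.727607)² = 32.830881.

Rounded to 4 decimal places: λ_− ≈ 0.8162, λ_+ ≈ 32.8309.


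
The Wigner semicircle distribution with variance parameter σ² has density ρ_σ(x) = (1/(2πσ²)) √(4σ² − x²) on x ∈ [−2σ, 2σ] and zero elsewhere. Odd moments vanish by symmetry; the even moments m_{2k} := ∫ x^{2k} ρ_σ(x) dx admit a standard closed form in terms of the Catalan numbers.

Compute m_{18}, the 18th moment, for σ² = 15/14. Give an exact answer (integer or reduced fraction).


By the scaled semicircle moment identity, m_{2k} = σ^{2k} · C_k with k = 9.
C_9 = (1/(k+1)) · C(2k, k) = (1/10) · C(18, 9) = (1/10) · 48620 = 4862.
σ^{2k} = (σ²)^k = (15/14)^9 = 38443359375/20661046784.

Therefore m_{18} = σ^{18} · C_9 = (38443359375/20661046784) · 4862 = 93455806640625/10330523392.


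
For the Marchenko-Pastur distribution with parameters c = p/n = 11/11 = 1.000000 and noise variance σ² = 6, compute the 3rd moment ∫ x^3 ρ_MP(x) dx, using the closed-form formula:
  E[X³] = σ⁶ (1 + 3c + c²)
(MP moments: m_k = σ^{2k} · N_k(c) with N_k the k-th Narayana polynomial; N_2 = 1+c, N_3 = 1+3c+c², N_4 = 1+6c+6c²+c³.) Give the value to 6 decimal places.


E[X³] = σ⁶ (1 + 3c + c²) (third MP moment). With σ² = 6 (so σ⁶ = 216) and c = 11/11 = 1.000000: E[X³] = 216 · (1 + 3·1.000000 + (1.000000)²) = 216 · 5.000000.

So E[X^3] = 1080.000000.


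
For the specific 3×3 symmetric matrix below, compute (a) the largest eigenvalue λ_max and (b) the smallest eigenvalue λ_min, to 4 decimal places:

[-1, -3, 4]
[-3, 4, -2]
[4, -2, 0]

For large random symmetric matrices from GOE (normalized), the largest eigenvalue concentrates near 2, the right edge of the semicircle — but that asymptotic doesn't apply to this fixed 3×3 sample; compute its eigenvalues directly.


Since M is real symmetric, all three eigenvalues are real; they are the roots of det(λI − M) = λ³ − (tr M) λ² + s λ − det M, where s is the sum of the principal 2×2 minors.
tr M = -1 + 4 + 0 = 3.
s = ((-1)·4 − (-3)²) + ((-1)·0 − 4²) + (4·0 − (-2)²) = -13 + (-16) + (-4) = -33.
det M (expand along row 1) = (-1)·(-4) − (-3)·8 + 4·(-10) = -12.
Characteristic polynomial: λ³ − 3λ² − 33λ + 12 = 0.
Substitute λ = y + (tr M)/3 = y + 1.000000 to remove the quadratic term: y³ + p·y + q = 0 with p = s − (tr M)²/3 = -36.000000 and q = −2(tr M)³/27 + (tr M)·s/3 − det M = -23.000000.
Three real roots ⇒ use the trigonometric (Viète) form: r = 2√(−p/3) = 6.928203, φ = arccos(3q/(p·r)) = arccos(0.276647) = 1.290493 rad.
y_k = r·cos(φ/3 − 2πk/3) for k = 0, 1, 2 gives y = 6.297025, -0.646391, -5.650634.
λ_k = y_k + 1.000000 gives λ = 7.2970, 0.3536, -4.6506 (check: the sum is 3.0000 = tr M).

Hence λ_max = 7.2970 and λ_min = -4.6506.


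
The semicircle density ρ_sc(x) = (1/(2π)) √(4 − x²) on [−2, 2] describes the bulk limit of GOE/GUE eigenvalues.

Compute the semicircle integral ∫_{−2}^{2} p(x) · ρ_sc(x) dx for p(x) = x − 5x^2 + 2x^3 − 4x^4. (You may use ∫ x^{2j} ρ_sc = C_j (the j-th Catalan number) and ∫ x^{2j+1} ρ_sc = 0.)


Write p(x) = Σ a_i x^i, split into monomials and integrate each against ρ_sc separately.
Using ∫ x^{2j} ρ_sc = C_j = (1/(j+1)) C(2j, j) (Catalan numbers) and ∫ x^{2j+1} ρ_sc = 0 (odd monomials vanish by symmetry):
  i = 1 (odd): ∫ x^1 ρ_sc = 0 (vanishes)
  i = 2 (even): a_2 · C_{1} = -5 · 1 = -5
  i = 3 (odd): ∫ x^3 ρ_sc = 0 (vanishes)
  i = 4 (even): a_4 · C_{2} = -4 · 2 = -8

Summing the contributions: ∫_{−2}^{2} p(x) ρ_sc(x) dx = (-5) + (-8) = -13.


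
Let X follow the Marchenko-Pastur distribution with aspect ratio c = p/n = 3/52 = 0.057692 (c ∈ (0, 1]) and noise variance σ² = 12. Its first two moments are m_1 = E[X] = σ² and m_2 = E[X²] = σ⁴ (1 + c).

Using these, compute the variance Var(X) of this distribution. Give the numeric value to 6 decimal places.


m_1 = E[X] = σ² = 12, so m_1² = 144.
m_2 = E[X²] = σ⁴ (1 + c) = 144 · (1 + 0.057692) = 144 · 1.057692 = 152.307692.
(Note m_2 − m_1² simplifies to c · σ⁴ = 0.057692 · 144.)

Var(X) = m_2 − m_1² = 152.307692 − 144 = 8.307692.


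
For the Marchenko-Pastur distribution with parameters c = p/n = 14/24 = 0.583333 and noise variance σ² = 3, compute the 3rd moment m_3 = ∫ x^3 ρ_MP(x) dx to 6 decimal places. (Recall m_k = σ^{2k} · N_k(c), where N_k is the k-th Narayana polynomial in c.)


E[X³] = σ⁶ (1 + 3c + c²) (third MP moment). With σ² = 3 (so σ⁶ = 27) and c = 14/24 = 0.583333: E[X³] = 27 · (1 + 3·0.583333 + (0.583333)²) = 27 · 3.090278.

So E[X^3] = 83.437500.


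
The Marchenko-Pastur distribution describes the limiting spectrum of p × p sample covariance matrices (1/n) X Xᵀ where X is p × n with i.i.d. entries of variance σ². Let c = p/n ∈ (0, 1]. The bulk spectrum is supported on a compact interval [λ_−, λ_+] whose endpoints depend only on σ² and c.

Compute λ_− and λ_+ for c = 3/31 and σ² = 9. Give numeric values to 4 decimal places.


c = 3/31 = 0.096774; √c = 0.311086.
λ_− = σ² (1 − √c)² = 9 · (1 − 0.311086)² = 9 · (0.688914)² = 4.271429.
λ_+ = σ² (1 + √c)² = 9 · (1 + 0.311086)² = 9 · (1.311086)² = 15.470507.

Rounded to 4 decimal places: λ_− ≈ 4.2714, λ_+ ≈ 15.4705.


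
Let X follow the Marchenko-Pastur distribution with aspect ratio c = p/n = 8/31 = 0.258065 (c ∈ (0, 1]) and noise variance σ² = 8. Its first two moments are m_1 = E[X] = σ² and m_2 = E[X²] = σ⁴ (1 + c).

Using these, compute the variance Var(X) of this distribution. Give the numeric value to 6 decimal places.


m_1 = E[X] = σ² = 8, so m_1² = 64.
m_2 = E[X²] = σ⁴ (1 + c) = 64 · (1 + 0.258065) = 64 · 1.258065 = 80.516129.
(Note m_2 − m_1² simplifies to c · σ⁴ = 0.258065 · 64.)

Var(X) = m_2 − m_1² = 80.516129 − 64 = 16.516129.


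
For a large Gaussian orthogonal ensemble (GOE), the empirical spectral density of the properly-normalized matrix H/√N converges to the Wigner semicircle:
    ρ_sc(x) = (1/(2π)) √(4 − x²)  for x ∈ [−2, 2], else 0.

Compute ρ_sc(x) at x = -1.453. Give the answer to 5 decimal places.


ρ_sc(x) = (1/(2π)) √(4 − x²). With x = -1.453:
  4 − x² = 4 − (-1.453)² = 4 − 2.111209 = 1.888791.
  √(4 − x²) = 1.374333.
  1/(2π) = 0.159155.
  ρ_sc(-1.453) = 0.159155 · 1.374333 = 0.218732.

Rounded to 5 decimal places: ρ_sc(-1.453) ≈ 0.21873.


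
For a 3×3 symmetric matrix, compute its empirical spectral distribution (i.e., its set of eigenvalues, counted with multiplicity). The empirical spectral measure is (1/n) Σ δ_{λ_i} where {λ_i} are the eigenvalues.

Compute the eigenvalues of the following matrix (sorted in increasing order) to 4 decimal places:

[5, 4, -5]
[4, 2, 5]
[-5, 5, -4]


Since M is real symmetric, all three eigenvalues are real; they are the roots of det(λI − M) = λ³ − (tr M) λ² + s λ − det M, where s is the sum of the principal 2×2 minors.
tr M = 5 + 2 + (-4) = 3.
s = (5·2 − 4²) + (5·(-4) − (-5)²) + (2·(-4) − 5²) = -6 + (-45) + (-33) = -84.
det M (expand along row 1) = 5·(-33) − 4·9 + (-5)·30 = -351.
Characteristic polynomial: λ³ − 3λ² − 84λ + 351 = 0.
Substitute λ = y + (tr M)/3 = y + 1.000000 to remove the quadratic term: y³ + p·y + q = 0 with p = s − (tr M)²/3 = -87.000000 and q = −2(tr M)³/27 + (tr M)·s/3 − det M = 265.000000.
Three real roots ⇒ use the trigonometric (Viète) form: r = 2√(−p/3) = 10.770330, φ = arccos(3q/(p·r)) = arccos(-0.848436) = 2.583819 rad.
y_k = r·cos(φ/3 − 2πk/3) for k = 0, 1, 2 gives y = 7.016570, 3.568141, -10.584711.
λ_k = y_k + 1.000000 gives λ = 8.0166, 4.5681, -9.5847 (check: the sum is 3.0000 = tr M).

Eigenvalues sorted in increasing order: [-9.5847, 4.5681, 8.0166].
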